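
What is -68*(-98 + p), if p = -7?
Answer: 7140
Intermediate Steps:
-68*(-98 + p) = -68*(-98 - 7) = -68*(-105) = 7140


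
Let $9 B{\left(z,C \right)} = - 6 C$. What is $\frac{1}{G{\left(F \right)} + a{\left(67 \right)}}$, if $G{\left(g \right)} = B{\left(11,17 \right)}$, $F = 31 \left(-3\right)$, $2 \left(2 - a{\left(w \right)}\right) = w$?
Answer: $- \frac{6}{257} \approx -0.023346$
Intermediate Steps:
$a{\left(w \right)} = 2 - \frac{w}{2}$
$F = -93$
$B{\left(z,C \right)} = - \frac{2 C}{3}$ ($B{\left(z,C \right)} = \frac{\left(-6\right) C}{9} = - \frac{2 C}{3}$)
$G{\left(g \right)} = - \frac{34}{3}$ ($G{\left(g \right)} = \left(- \frac{2}{3}\right) 17 = - \frac{34}{3}$)
$\frac{1}{G{\left(F \right)} + a{\left(67 \right)}} = \frac{1}{- \frac{34}{3} + \left(2 - \frac{67}{2}\right)} = \frac{1}{- \frac{34}{3} - \frac{63}{2}} = \frac{1}{- \frac{257}{6}} = - \frac{6}{257}$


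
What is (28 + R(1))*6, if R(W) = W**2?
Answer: 174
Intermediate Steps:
(28 + R(1))*6 = (28 + 1**2)*6 = (28 + 1)*6 = 29*6 = 174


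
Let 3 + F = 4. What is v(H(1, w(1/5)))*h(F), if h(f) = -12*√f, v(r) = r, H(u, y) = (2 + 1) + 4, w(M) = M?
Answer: -84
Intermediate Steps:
F = 1 (F = -3 + 4 = 1)
H(u, y) = 7 (H(u, y) = 3 + 4 = 7)
v(H(1, w(1/5)))*h(F) = 7*(-12*√1) = 7*(-12*1) = 7*(-12) = -84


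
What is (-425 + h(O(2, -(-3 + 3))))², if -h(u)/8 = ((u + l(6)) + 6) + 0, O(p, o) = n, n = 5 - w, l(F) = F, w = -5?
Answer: 361201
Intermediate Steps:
n = 10 (n = 5 - 1*(-5) = 5 + 5 = 10)
O(p, o) = 10
h(u) = -96 - 8*u (h(u) = -8*(((u + 6) + 6) + 0) = -8*(((6 + u) + 6) + 0) = -8*((12 + u) + 0) = -8*(12 + u) = -96 - 8*u)
(-425 + h(O(2, -(-3 + 3))))² = (-425 + (-96 - 8*10))² = (-425 + (-96 - 80))² = (-425 - 176)² = (-601)² = 361201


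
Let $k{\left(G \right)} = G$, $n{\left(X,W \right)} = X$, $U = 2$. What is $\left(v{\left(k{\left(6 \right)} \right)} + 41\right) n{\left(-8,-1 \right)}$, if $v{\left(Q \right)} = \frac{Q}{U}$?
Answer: $-352$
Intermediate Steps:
$v{\left(Q \right)} = \frac{Q}{2}$
$\left(v{\left(k{\left(6 \right)} \right)} + 41\right) n{\left(-8,-1 \right)} = \left(\frac{1}{2} \cdot 6 + 41\right) \left(-8\right) = \left(3 + 41\right) \left(-8\right) = 44 \left(-8\right) = -352$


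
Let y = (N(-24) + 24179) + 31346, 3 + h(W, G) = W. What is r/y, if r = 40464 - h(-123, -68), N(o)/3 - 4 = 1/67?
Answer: 1359765/1860491 ≈ 0.73086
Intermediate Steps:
N(o) = 807/67 (N(o) = 12 + 3/67 = 807/67)
h(W, G) = -3 + W
y = 3720982/67 (y = (807/67 + 24179) + 31346 = 1620800/67 + 31346 = 3720982/67 ≈ 55537.)
r = 40590 (r = 40464 - (-3 - 123) = 40464 - 1*(-126) = 40464 + 126 = 40590)
r/y = 40590/(3720982/67) = 40590*(67/3720982) = 1359765/1860491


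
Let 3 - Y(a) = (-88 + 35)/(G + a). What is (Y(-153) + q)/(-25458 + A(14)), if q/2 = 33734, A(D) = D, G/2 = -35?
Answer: -3761495/1418503 ≈ -2.6517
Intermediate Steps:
G = -70 (G = 2*(-35) = -70)
q = 67468 (q = 2*33734 = 67468)
Y(a) = 3 + 53/(-70 + a) (Y(a) = 3 - (-88 + 35)/(-70 + a) = 3 - (-53)/(-70 + a) = 3 + 53/(-70 + a))
(Y(-153) + q)/(-25458 + A(14)) = ((-157 + 3*(-153))/(-70 - 153) + 67468)/(-25458 + 14) = ((-157 - 459)/(-223) + 67468)/(-25444) = (-1/223*(-616) + 67468)*(-1/25444) = (616/223 + 67468)*(-1/25444) = (15045980/223)*(-1/25444) = -3761495/1418503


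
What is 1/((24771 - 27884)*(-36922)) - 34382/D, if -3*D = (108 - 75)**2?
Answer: 359254973765/3792960138 ≈ 94.716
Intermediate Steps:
D = -363 (D = -(108 - 75)**2/3 = -1/3*33**2 = -1/3*1089 = -363)
1/((24771 - 27884)*(-36922)) - 34382/D = 1/((24771 - 27884)*(-36922)) - 34382/(-363) = -1/36922/(-3113) - 34382*(-1/363) = -1/3113*(-1/36922) + 34382/363 = 1/114938186 + 34382/363 = 359254973765/3792960138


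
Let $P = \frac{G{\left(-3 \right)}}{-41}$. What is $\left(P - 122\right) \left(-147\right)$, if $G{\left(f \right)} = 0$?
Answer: $17934$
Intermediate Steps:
$P = 0$ ($P = \frac{0}{-41} = 0 \left(- \frac{1}{41}\right) = 0$)
$\left(P - 122\right) \left(-147\right) = \left(0 - 122\right) \left(-147\right) = \left(-122\right) \left(-147\right) = 17934$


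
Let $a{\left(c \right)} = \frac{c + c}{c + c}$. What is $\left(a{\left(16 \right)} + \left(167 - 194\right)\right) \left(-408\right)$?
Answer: $10608$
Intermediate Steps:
$a{\left(c \right)} = 1$ ($a{\left(c \right)} = \frac{2 c}{2 c} = 2 c \frac{1}{2 c} = 1$)
$\left(a{\left(16 \right)} + \left(167 - 194\right)\right) \left(-408\right) = \left(1 + \left(167 - 194\right)\right) \left(-408\right) = \left(1 - 27\right) \left(-408\right) = \left(-26\right) \left(-408\right) = 10608$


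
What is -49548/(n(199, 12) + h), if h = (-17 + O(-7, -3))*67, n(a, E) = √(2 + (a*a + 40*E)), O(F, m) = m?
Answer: 66394320/1755517 + 49548*√40083/1755517 ≈ 43.471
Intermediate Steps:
n(a, E) = √(2 + a² + 40*E) (n(a, E) = √(2 + (a² + 40*E)) = √(2 + a² + 40*E))
h = -1340 (h = (-17 - 3)*67 = -20*67 = -1340)
-49548/(n(199, 12) + h) = -49548/(√(2 + 199² + 40*12) - 1340) = -49548/(√(2 + 39601 + 480) - 1340) = -49548/(√40083 - 1340) = -49548/(-1340 + √40083)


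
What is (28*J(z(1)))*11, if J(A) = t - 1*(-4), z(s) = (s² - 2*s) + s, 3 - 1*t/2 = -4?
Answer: 5544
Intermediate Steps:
t = 14 (t = 6 - 2*(-4) = 6 + 8 = 14)
z(s) = s² - s
J(A) = 18 (J(A) = 14 - 1*(-4) = 14 + 4 = 18)
(28*J(z(1)))*11 = (28*18)*11 = 504*11 = 5544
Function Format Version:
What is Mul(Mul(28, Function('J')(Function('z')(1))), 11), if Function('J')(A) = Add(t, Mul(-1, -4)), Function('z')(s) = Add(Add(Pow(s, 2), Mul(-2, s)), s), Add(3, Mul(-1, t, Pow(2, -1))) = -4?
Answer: 5544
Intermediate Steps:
t = 14 (t = Add(6, Mul(-2, -4)) = Add(6, 8) = 14)
Function('z')(s) = Add(Pow(s, 2), Mul(-1, s))
Function('J')(A) = 18 (Function('J')(A) = Add(14, Mul(-1, -4)) = Add(14, 4) = 18)
Mul(Mul(28, Function('J')(Function('z')(1))), 11) = Mul(Mul(28, 18), 11) = Mul(504, 11) = 5544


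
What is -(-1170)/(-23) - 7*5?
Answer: -1975/23 ≈ -85.870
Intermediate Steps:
-(-1170)/(-23) - 7*5 = -(-1170)*(-1)/23 - 35 = -30*39/23 - 35 = -1170/23 - 35 = -1975/23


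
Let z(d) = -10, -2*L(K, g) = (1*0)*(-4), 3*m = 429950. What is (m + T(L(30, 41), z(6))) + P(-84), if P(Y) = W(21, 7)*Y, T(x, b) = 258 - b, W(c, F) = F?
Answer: 428990/3 ≈ 1.4300e+5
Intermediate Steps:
m = 429950/3 (m = (1/3)*429950 = 429950/3 ≈ 1.4332e+5)
L(K, g) = 0 (L(K, g) = -1*0*(-4)/2 = -0*(-4) = -1/2*0 = 0)
P(Y) = 7*Y
(m + T(L(30, 41), z(6))) + P(-84) = (429950/3 + (258 - 1*(-10))) + 7*(-84) = (429950/3 + (258 + 10)) - 588 = (429950/3 + 268) - 588 = 430754/3 - 588 = 428990/3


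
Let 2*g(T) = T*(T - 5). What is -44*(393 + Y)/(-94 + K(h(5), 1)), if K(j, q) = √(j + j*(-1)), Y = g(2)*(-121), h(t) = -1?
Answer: 16632/47 ≈ 353.87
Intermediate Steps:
g(T) = T*(-5 + T)/2 (g(T) = (T*(T - 5))/2 = (T*(-5 + T))/2 = T*(-5 + T)/2)
Y = 363 (Y = ((½)*2*(-5 + 2))*(-121) = ((½)*2*(-3))*(-121) = -3*(-121) = 363)
K(j, q) = 0 (K(j, q) = √(j - j) = √0 = 0)
-44*(393 + Y)/(-94 + K(h(5), 1)) = -44*(393 + 363)/(-94 + 0) = -33264/(-94) = -33264*(-1)/94 = -44*(-378/47) = 16632/47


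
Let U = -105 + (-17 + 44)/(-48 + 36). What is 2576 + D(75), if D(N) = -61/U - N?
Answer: 1073173/429 ≈ 2501.6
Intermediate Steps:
U = -429/4 (U = -105 + 27/(-12) = -105 + 27*(-1/12) = -105 - 9/4 = -429/4 ≈ -107.25)
D(N) = 244/429 - N (D(N) = -61/(-429/4) - N = -61*(-4/429) - N = 244/429 - N)
2576 + D(75) = 2576 + (244/429 - 1*75) = 2576 + (244/429 - 75) = 2576 - 31931/429 = 1073173/429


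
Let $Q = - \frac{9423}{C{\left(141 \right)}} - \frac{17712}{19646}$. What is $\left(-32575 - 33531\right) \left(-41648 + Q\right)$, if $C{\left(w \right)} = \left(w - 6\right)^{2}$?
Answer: $\frac{18255668437172062}{6630525} \approx 2.7533 \cdot 10^{9}$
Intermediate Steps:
$C{\left(w \right)} = \left(-6 + w\right)^{2}$
$Q = - \frac{9406027}{6630525}$ ($Q = - \frac{9423}{\left(-6 + 141\right)^{2}} - \frac{17712}{19646} = - \frac{9423}{135^{2}} - \frac{8856}{9823} = - \frac{9423}{18225} - \frac{8856}{9823} = \left(-9423\right) \frac{1}{18225} - \frac{8856}{9823} = - \frac{349}{675} - \frac{8856}{9823} = - \frac{9406027}{6630525} \approx -1.4186$)
$\left(-32575 - 33531\right) \left(-41648 + Q\right) = \left(-32575 - 33531\right) \left(-41648 - \frac{9406027}{6630525}\right) = \left(-66106\right) \left(- \frac{276157511227}{6630525}\right) = \frac{18255668437172062}{6630525}$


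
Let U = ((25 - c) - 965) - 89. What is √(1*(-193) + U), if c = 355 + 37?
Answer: I*√1614 ≈ 40.175*I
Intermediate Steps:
c = 392
U = -1421 (U = ((25 - 1*392) - 965) - 89 = ((25 - 392) - 965) - 89 = (-367 - 965) - 89 = -1332 - 89 = -1421)
√(1*(-193) + U) = √(1*(-193) - 1421) = √(-193 - 1421) = √(-1614) = I*√1614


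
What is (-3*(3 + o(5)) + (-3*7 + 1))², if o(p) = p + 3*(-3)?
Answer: 289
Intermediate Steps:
o(p) = -9 + p (o(p) = p - 9 = -9 + p)
(-3*(3 + o(5)) + (-3*7 + 1))² = (-3*(3 + (-9 + 5)) + (-3*7 + 1))² = (-3*(3 - 4) + (-21 + 1))² = (-3*(-1) - 20)² = (3 - 20)² = (-17)² = 289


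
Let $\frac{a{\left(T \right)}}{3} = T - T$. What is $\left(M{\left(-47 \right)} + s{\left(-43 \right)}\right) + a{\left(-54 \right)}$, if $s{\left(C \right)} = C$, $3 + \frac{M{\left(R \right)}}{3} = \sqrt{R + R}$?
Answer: $-52 + 3 i \sqrt{94} \approx -52.0 + 29.086 i$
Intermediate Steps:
$M{\left(R \right)} = -9 + 3 \sqrt{2} \sqrt{R}$ ($M{\left(R \right)} = -9 + 3 \sqrt{R + R} = -9 + 3 \sqrt{2 R} = -9 + 3 \sqrt{2} \sqrt{R}$)
$a{\left(T \right)} = 0$ ($a{\left(T \right)} = 3 \left(T - T\right) = 3 \cdot 0 = 0$)
$\left(M{\left(-47 \right)} + s{\left(-43 \right)}\right) + a{\left(-54 \right)} = \left(\left(-9 + 3 \sqrt{2} \sqrt{-47}\right) - 43\right) + 0 = \left(\left(-9 + 3 \sqrt{2} i \sqrt{47}\right) - 43\right) + 0 = \left(\left(-9 + 3 i \sqrt{94}\right) - 43\right) + 0 = \left(-52 + 3 i \sqrt{94}\right) + 0 = -52 + 3 i \sqrt{94}$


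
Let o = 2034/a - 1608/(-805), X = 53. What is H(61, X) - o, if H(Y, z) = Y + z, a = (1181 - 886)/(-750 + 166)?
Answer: 196564374/47495 ≈ 4138.6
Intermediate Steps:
a = -295/584 (a = 295/(-584) = 295*(-1/584) = -295/584 ≈ -0.50514)
o = -191149944/47495 (o = 2034/(-295/584) - 1608/(-805) = 2034*(-584/295) - 1608*(-1/805) = -1187856/295 + 1608/805 = -191149944/47495 ≈ -4024.6)
H(61, X) - o = (61 + 53) - 1*(-191149944/47495) = 114 + 191149944/47495 = 196564374/47495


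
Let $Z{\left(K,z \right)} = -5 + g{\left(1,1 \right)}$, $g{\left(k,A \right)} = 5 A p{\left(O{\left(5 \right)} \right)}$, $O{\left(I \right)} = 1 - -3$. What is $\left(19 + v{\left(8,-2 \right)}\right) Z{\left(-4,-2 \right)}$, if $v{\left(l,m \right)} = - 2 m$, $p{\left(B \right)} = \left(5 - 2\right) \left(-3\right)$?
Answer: $-1150$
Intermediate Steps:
$O{\left(I \right)} = 4$ ($O{\left(I \right)} = 1 + 3 = 4$)
$p{\left(B \right)} = -9$ ($p{\left(B \right)} = 3 \left(-3\right) = -9$)
$g{\left(k,A \right)} = - 45 A$ ($g{\left(k,A \right)} = 5 A \left(-9\right) = - 45 A$)
$Z{\left(K,z \right)} = -50$ ($Z{\left(K,z \right)} = -5 - 45 = -50$)
$\left(19 + v{\left(8,-2 \right)}\right) Z{\left(-4,-2 \right)} = \left(19 - -4\right) \left(-50\right) = \left(19 + 4\right) \left(-50\right) = 23 \left(-50\right) = -1150$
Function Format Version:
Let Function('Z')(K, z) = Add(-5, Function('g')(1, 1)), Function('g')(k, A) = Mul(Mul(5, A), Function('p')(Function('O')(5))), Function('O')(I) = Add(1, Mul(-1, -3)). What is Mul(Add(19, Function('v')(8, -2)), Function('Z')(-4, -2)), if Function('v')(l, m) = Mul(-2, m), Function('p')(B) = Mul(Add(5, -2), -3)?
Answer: -1150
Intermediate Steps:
Function('O')(I) = 4 (Function('O')(I) = Add(1, 3) = 4)
Function('p')(B) = -9 (Function('p')(B) = Mul(3, -3) = -9)
Function('g')(k, A) = Mul(-45, A) (Function('g')(k, A) = Mul(Mul(5, A), -9) = Mul(-45, A))
Function('Z')(K, z) = -50 (Function('Z')(K, z) = Add(-5, Mul(-45, 1)) = Add(-5, -45) = -50)
Mul(Add(19, Function('v')(8, -2)), Function('Z')(-4, -2)) = Mul(Add(19, Mul(-2, -2)), -50) = Mul(Add(19, 4), -50) = Mul(23, -50) = -1150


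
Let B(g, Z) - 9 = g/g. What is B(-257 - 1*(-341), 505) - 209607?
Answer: -209597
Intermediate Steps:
B(g, Z) = 10 (B(g, Z) = 9 + g/g = 9 + 1 = 10)
B(-257 - 1*(-341), 505) - 209607 = 10 - 209607 = -209597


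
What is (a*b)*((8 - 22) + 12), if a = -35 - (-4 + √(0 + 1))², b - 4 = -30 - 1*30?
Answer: -4928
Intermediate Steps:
b = -56 (b = 4 + (-30 - 1*30) = 4 + (-30 - 30) = 4 - 60 = -56)
a = -44 (a = -35 - (-4 + √1)² = -35 - (-4 + 1)² = -35 - 1*(-3)² = -35 - 1*9 = -35 - 9 = -44)
(a*b)*((8 - 22) + 12) = (-44*(-56))*((8 - 22) + 12) = 2464*(-14 + 12) = 2464*(-2) = -4928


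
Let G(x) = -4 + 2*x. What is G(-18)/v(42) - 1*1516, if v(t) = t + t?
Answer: -31846/21 ≈ -1516.5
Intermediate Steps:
v(t) = 2*t
G(-18)/v(42) - 1*1516 = (-4 + 2*(-18))/((2*42)) - 1*1516 = (-4 - 36)/84 - 1516 = -40*1/84 - 1516 = -10/21 - 1516 = -31846/21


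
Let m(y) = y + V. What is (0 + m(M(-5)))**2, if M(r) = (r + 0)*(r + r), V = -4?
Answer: 2116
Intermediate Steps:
M(r) = 2*r**2 (M(r) = r*(2*r) = 2*r**2)
m(y) = -4 + y (m(y) = y - 4 = -4 + y)
(0 + m(M(-5)))**2 = (0 + (-4 + 2*(-5)**2))**2 = (0 + (-4 + 2*25))**2 = (0 + (-4 + 50))**2 = (0 + 46)**2 = 46**2 = 2116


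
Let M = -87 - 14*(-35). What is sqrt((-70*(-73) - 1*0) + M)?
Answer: sqrt(5513) ≈ 74.250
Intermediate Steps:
M = 403 (M = -87 + 490 = 403)
sqrt((-70*(-73) - 1*0) + M) = sqrt((-70*(-73) - 1*0) + 403) = sqrt((5110 + 0) + 403) = sqrt(5110 + 403) = sqrt(5513)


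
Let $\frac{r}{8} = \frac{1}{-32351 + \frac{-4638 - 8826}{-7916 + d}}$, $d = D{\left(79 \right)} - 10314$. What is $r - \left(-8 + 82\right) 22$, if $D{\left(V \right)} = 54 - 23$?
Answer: $- \frac{958472748372}{588742385} \approx -1628.0$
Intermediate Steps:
$D{\left(V \right)} = 31$
$d = -10283$ ($d = 31 - 10314 = -10283$)
$r = - \frac{145592}{588742385}$ ($r = \frac{8}{-32351 + \frac{-4638 - 8826}{-7916 - 10283}} = \frac{8}{-32351 - \frac{13464}{-18199}} = \frac{8}{-32351 - - \frac{13464}{18199}} = \frac{8}{-32351 + \frac{13464}{18199}} = \frac{8}{- \frac{588742385}{18199}} = 8 \left(- \frac{18199}{588742385}\right) = - \frac{145592}{588742385} \approx -0.00024729$)
$r - \left(-8 + 82\right) 22 = - \frac{145592}{588742385} - \left(-8 + 82\right) 22 = - \frac{145592}{588742385} - 74 \cdot 22 = - \frac{145592}{588742385} - 1628 = - \frac{958472748372}{588742385}$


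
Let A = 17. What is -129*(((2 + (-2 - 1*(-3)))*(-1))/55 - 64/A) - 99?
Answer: 368094/935 ≈ 393.68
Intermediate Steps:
-129*(((2 + (-2 - 1*(-3)))*(-1))/55 - 64/A) - 99 = -129*(((2 + (-2 - 1*(-3)))*(-1))/55 - 64/17) - 99 = -129*(((2 + (-2 + 3))*(-1))*(1/55) - 64*1/17) - 99 = -129*(((2 + 1)*(-1))*(1/55) - 64/17) - 99 = -129*((3*(-1))*(1/55) - 64/17) - 99 = -129*(-3*1/55 - 64/17) - 99 = -129*(-3/55 - 64/17) - 99 = -129*(-3571/935) - 99 = 460659/935 - 99 = 368094/935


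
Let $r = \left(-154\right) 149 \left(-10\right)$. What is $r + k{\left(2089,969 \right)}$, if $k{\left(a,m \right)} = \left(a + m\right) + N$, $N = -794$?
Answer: $231724$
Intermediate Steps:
$r = 229460$ ($r = \left(-22946\right) \left(-10\right) = 229460$)
$k{\left(a,m \right)} = -794 + a + m$ ($k{\left(a,m \right)} = \left(a + m\right) - 794 = -794 + a + m$)
$r + k{\left(2089,969 \right)} = 229460 + \left(-794 + 2089 + 969\right) = 229460 + 2264 = 231724$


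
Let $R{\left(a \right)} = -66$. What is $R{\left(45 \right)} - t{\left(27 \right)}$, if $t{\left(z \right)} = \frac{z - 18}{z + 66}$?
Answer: $- \frac{2049}{31} \approx -66.097$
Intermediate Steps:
$t{\left(z \right)} = \frac{-18 + z}{66 + z}$
$R{\left(45 \right)} - t{\left(27 \right)} = -66 - \frac{-18 + 27}{66 + 27} = -66 - \frac{1}{93} \cdot 9 = -66 - \frac{3}{31} = - \frac{2049}{31}$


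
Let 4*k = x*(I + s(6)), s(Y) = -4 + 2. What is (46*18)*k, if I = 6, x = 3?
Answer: 2484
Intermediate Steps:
s(Y) = -2
k = 3 (k = (3*(6 - 2))/4 = (3*4)/4 = (¼)*12 = 3)
(46*18)*k = (46*18)*3 = 828*3 = 2484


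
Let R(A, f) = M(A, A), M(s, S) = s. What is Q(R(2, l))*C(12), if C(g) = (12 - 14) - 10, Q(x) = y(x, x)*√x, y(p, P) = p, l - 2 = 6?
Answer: -24*√2 ≈ -33.941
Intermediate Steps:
l = 8 (l = 2 + 6 = 8)
R(A, f) = A
Q(x) = x^(3/2) (Q(x) = x*√x = x^(3/2))
C(g) = -12 (C(g) = -2 - 10 = -12)
Q(R(2, l))*C(12) = 2^(3/2)*(-12) = (2*√2)*(-12) = -24*√2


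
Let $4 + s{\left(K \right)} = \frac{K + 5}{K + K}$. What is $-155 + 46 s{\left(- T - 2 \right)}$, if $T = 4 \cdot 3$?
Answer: $- \frac{4539}{14} \approx -324.21$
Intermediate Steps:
$T = 12$
$s{\left(K \right)} = -4 + \frac{5 + K}{2 K}$ ($s{\left(K \right)} = -4 + \frac{K + 5}{K + K} = -4 + \frac{5 + K}{2 K}$)
$-155 + 46 s{\left(- T - 2 \right)} = -155 + 46 \frac{5 - 7 \left(\left(-1\right) 12 - 2\right)}{2 \left(\left(-1\right) 12 - 2\right)} = -155 + 46 \frac{5 - 7 \left(-12 - 2\right)}{2 \left(-12 - 2\right)} = -155 + 46 \frac{5 - -98}{2 \left(-14\right)} = -155 + 46 \cdot \frac{1}{2} \left(- \frac{1}{14}\right) \left(5 + 98\right) = -155 + 46 \cdot \frac{1}{2} \left(- \frac{1}{14}\right) 103 = -155 + 46 \left(- \frac{103}{28}\right) = -155 - \frac{2369}{14} = - \frac{4539}{14}$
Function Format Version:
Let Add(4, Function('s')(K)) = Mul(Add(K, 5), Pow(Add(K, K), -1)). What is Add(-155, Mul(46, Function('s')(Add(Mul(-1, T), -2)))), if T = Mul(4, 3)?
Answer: Rational(-4539, 14) ≈ -324.21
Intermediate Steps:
T = 12
Function('s')(K) = Add(-4, Mul(Rational(1, 2), Pow(K, -1), Add(5, K))) (Function('s')(K) = Add(-4, Mul(Add(K, 5), Pow(Add(K, K), -1))) = Add(-4, Mul(Add(5, K), Pow(Mul(2, K), -1))) = Add(-4, Mul(Add(5, K), Mul(Rational(1, 2), Pow(K, -1)))) = Add(-4, Mul(Rational(1, 2), Pow(K, -1), Add(5, K))))
Add(-155, Mul(46, Function('s')(Add(Mul(-1, T), -2)))) = Add(-155, Mul(46, Mul(Rational(1, 2), Pow(Add(Mul(-1, 12), -2), -1), Add(5, Mul(-7, Add(Mul(-1, 12), -2)))))) = Add(-155, Mul(46, Mul(Rational(1, 2), Pow(Add(-12, -2), -1), Add(5, Mul(-7, Add(-12, -2)))))) = Add(-155, Mul(46, Mul(Rational(1, 2), Pow(-14, -1), Add(5, Mul(-7, -14))))) = Add(-155, Mul(46, Mul(Rational(1, 2), Rational(-1, 14), Add(5, 98)))) = Add(-155, Mul(46, Mul(Rational(1, 2), Rational(-1, 14), 103))) = Add(-155, Mul(46, Rational(-103, 28))) = Add(-155, Rational(-2369, 14)) = Rational(-4539, 14)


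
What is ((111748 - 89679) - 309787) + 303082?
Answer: 15364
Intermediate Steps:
((111748 - 89679) - 309787) + 303082 = (22069 - 309787) + 303082 = -287718 + 303082 = 15364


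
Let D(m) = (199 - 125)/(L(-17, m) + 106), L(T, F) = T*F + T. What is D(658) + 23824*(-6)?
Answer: -1586249642/11097 ≈ -1.4294e+5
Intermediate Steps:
L(T, F) = T + F*T (L(T, F) = F*T + T = T + F*T)
D(m) = 74/(89 - 17*m) (D(m) = (199 - 125)/(-17*(1 + m) + 106) = 74/((-17 - 17*m) + 106) = 74/(89 - 17*m))
D(658) + 23824*(-6) = -74/(-89 + 17*658) + 23824*(-6) = -74/(-89 + 11186) - 142944 = -74/11097 - 142944 = -1586249642/11097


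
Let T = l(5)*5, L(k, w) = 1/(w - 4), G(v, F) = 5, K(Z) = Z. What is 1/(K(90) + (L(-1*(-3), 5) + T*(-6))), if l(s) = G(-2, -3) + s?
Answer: -1/209 ≈ -0.0047847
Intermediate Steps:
L(k, w) = 1/(-4 + w)
l(s) = 5 + s
T = 50 (T = (5 + 5)*5 = 10*5 = 50)
1/(K(90) + (L(-1*(-3), 5) + T*(-6))) = 1/(90 + (1/(-4 + 5) + 50*(-6))) = 1/(90 + (1/1 - 300)) = 1/(90 + (1 - 300)) = 1/(90 - 299) = 1/(-209) = -1/209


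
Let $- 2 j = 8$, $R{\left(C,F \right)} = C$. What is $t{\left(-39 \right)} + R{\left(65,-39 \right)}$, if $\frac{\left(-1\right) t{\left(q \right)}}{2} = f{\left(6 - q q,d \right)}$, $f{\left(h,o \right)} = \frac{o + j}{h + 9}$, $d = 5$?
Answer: $\frac{48946}{753} \approx 65.001$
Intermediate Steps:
$j = -4$ ($j = \left(- \frac{1}{2}\right) 8 = -4$)
$f{\left(h,o \right)} = \frac{-4 + o}{9 + h}$ ($f{\left(h,o \right)} = \frac{o - 4}{h + 9} = \frac{-4 + o}{9 + h}$)
$t{\left(q \right)} = - \frac{2}{15 - q^{2}}$ ($t{\left(q \right)} = - 2 \frac{-4 + 5}{9 - \left(-6 + q q\right)} = - 2 \frac{1}{9 - \left(-6 + q^{2}\right)} 1 = - 2 \frac{1}{15 - q^{2}} \cdot 1 = - \frac{2}{15 - q^{2}}$)
$t{\left(-39 \right)} + R{\left(65,-39 \right)} = \frac{2}{-15 + \left(-39\right)^{2}} + 65 = \frac{2}{-15 + 1521} + 65 = \frac{2}{1506} + 65 = 2 \cdot \frac{1}{1506} + 65 = \frac{1}{753} + 65 = \frac{48946}{753}$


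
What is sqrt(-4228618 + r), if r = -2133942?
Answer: 8*I*sqrt(99415) ≈ 2522.4*I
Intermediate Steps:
sqrt(-4228618 + r) = sqrt(-4228618 - 2133942) = sqrt(-6362560) = 8*I*sqrt(99415)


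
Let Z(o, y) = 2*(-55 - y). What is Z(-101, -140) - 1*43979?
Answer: -43809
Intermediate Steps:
Z(o, y) = -110 - 2*y
Z(-101, -140) - 1*43979 = (-110 - 2*(-140)) - 1*43979 = (-110 + 280) - 43979 = 170 - 43979 = -43809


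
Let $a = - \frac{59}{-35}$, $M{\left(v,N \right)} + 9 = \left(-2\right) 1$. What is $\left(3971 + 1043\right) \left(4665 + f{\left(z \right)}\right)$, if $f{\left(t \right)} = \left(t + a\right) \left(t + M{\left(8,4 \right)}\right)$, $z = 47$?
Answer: $\frac{1126239666}{35} \approx 3.2178 \cdot 10^{7}$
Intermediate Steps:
$M{\left(v,N \right)} = -11$ ($M{\left(v,N \right)} = -9 - 2 = -11$)
$a = \frac{59}{35}$ ($a = \left(-59\right) \left(- \frac{1}{35}\right) = \frac{59}{35} \approx 1.6857$)
$f{\left(t \right)} = \left(-11 + t\right) \left(\frac{59}{35} + t\right)$ ($f{\left(t \right)} = \left(t + \frac{59}{35}\right) \left(t - 11\right) = \left(\frac{59}{35} + t\right) \left(-11 + t\right) = \left(-11 + t\right) \left(\frac{59}{35} + t\right)$)
$\left(3971 + 1043\right) \left(4665 + f{\left(z \right)}\right) = \left(3971 + 1043\right) \left(4665 - \left(\frac{15971}{35} - 2209\right)\right) = 5014 \left(4665 - - \frac{61344}{35}\right) = 5014 \left(4665 + \frac{61344}{35}\right) = 5014 \cdot \frac{224619}{35} = \frac{1126239666}{35}$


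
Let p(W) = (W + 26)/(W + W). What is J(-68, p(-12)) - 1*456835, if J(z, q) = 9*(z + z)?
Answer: -458059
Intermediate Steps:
p(W) = (26 + W)/(2*W) (p(W) = (26 + W)/((2*W)) = (26 + W)*(1/(2*W)) = (26 + W)/(2*W))
J(z, q) = 18*z (J(z, q) = 9*(2*z) = 18*z)
J(-68, p(-12)) - 1*456835 = 18*(-68) - 1*456835 = -1224 - 456835 = -458059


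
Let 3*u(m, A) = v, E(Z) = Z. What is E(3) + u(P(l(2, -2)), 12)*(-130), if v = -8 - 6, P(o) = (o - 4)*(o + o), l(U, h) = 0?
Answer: 1829/3 ≈ 609.67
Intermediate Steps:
P(o) = 2*o*(-4 + o) (P(o) = (-4 + o)*(2*o) = 2*o*(-4 + o))
v = -14
u(m, A) = -14/3 (u(m, A) = (1/3)*(-14) = -14/3)
E(3) + u(P(l(2, -2)), 12)*(-130) = 3 - 14/3*(-130) = 3 + 1820/3 = 1829/3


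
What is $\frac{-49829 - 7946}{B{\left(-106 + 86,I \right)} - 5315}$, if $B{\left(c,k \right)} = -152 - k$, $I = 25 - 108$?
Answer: $\frac{57775}{5384} \approx 10.731$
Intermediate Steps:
$I = -83$
$\frac{-49829 - 7946}{B{\left(-106 + 86,I \right)} - 5315} = \frac{-49829 - 7946}{\left(-152 - -83\right) - 5315} = - \frac{57775}{\left(-152 + 83\right) - 5315} = - \frac{57775}{-69 - 5315} = - \frac{57775}{-5384} = \left(-57775\right) \left(- \frac{1}{5384}\right) = \frac{57775}{5384}$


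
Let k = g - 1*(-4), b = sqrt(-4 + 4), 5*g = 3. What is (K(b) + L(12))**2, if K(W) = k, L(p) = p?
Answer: 6889/25 ≈ 275.56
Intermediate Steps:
g = 3/5 (g = (1/5)*3 = 3/5 ≈ 0.60000)
b = 0 (b = sqrt(0) = 0)
k = 23/5 (k = 3/5 - 1*(-4) = 3/5 + 4 = 23/5 ≈ 4.6000)
K(W) = 23/5
(K(b) + L(12))**2 = (23/5 + 12)**2 = (83/5)**2 = 6889/25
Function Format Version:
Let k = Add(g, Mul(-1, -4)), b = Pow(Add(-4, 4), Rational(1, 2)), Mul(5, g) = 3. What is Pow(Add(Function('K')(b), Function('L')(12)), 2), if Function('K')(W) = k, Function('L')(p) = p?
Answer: Rational(6889, 25) ≈ 275.56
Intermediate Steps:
g = Rational(3, 5) (g = Mul(Rational(1, 5), 3) = Rational(3, 5) ≈ 0.60000)
b = 0 (b = Pow(0, Rational(1, 2)) = 0)
k = Rational(23, 5) (k = Add(Rational(3, 5), Mul(-1, -4)) = Add(Rational(3, 5), 4) = Rational(23, 5) ≈ 4.6000)
Function('K')(W) = Rational(23, 5)
Pow(Add(Function('K')(b), Function('L')(12)), 2) = Pow(Add(Rational(23, 5), 12), 2) = Pow(Rational(83, 5), 2) = Rational(6889, 25)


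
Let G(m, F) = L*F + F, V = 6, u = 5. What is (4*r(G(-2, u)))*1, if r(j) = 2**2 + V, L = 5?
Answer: 40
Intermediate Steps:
G(m, F) = 6*F (G(m, F) = 5*F + F = 6*F)
r(j) = 10 (r(j) = 2**2 + 6 = 4 + 6 = 10)
(4*r(G(-2, u)))*1 = (4*10)*1 = 40*1 = 40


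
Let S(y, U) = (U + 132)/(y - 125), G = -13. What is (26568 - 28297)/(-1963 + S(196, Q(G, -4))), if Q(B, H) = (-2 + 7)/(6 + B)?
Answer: 859313/974692 ≈ 0.88163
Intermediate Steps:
Q(B, H) = 5/(6 + B)
S(y, U) = (132 + U)/(-125 + y)
(26568 - 28297)/(-1963 + S(196, Q(G, -4))) = (26568 - 28297)/(-1963 + (132 + 5/(6 - 13))/(-125 + 196)) = -1729/(-1963 + (132 + 5/(-7))/71) = -1729/(-1963 + (132 + 5*(-⅐))/71) = -1729/(-1963 + (132 - 5/7)/71) = -1729/(-1963 + (1/71)*(919/7)) = -1729/(-1963 + 919/497) = -1729/(-974692/497) = -1729*(-497/974692) = 859313/974692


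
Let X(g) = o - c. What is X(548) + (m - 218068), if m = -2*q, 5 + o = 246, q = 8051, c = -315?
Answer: -233614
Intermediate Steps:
o = 241 (o = -5 + 246 = 241)
m = -16102 (m = -2*8051 = -16102)
X(g) = 556 (X(g) = 241 - 1*(-315) = 241 + 315 = 556)
X(548) + (m - 218068) = 556 + (-16102 - 218068) = 556 - 234170 = -233614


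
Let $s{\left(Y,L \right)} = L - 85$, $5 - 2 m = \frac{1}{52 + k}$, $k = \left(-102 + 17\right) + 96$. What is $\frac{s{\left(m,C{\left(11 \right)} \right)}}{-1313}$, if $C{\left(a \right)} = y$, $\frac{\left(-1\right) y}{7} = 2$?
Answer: $\frac{99}{1313} \approx 0.0754$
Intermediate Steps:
$k = 11$ ($k = -85 + 96 = 11$)
$y = -14$ ($y = \left(-7\right) 2 = -14$)
$C{\left(a \right)} = -14$
$m = \frac{157}{63}$ ($m = \frac{5}{2} - \frac{1}{2 \left(52 + 11\right)} = \frac{5}{2} - \frac{1}{2 \cdot 63} = \frac{5}{2} - \frac{1}{126} = \frac{157}{63} \approx 2.4921$)
$s{\left(Y,L \right)} = -85 + L$ ($s{\left(Y,L \right)} = L - 85 = -85 + L$)
$\frac{s{\left(m,C{\left(11 \right)} \right)}}{-1313} = \frac{-85 - 14}{-1313} = \left(-99\right) \left(- \frac{1}{1313}\right) = \frac{99}{1313}$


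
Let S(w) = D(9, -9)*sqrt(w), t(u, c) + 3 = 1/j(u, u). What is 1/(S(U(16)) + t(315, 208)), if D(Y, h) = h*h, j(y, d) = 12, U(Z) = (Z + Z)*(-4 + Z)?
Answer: 420/362795831 + 93312*sqrt(6)/362795831 ≈ 0.00063117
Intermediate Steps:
U(Z) = 2*Z*(-4 + Z) (U(Z) = (2*Z)*(-4 + Z) = 2*Z*(-4 + Z))
t(u, c) = -35/12 (t(u, c) = -3 + 1/12 = -35/12)
D(Y, h) = h**2
S(w) = 81*sqrt(w) (S(w) = (-9)**2*sqrt(w) = 81*sqrt(w))
1/(S(U(16)) + t(315, 208)) = 1/(81*sqrt(2*16*(-4 + 16)) - 35/12) = 1/(81*sqrt(2*16*12) - 35/12) = 1/(81*sqrt(384) - 35/12) = 1/(81*(8*sqrt(6)) - 35/12) = 1/(648*sqrt(6) - 35/12) = 1/(-35/12 + 648*sqrt(6))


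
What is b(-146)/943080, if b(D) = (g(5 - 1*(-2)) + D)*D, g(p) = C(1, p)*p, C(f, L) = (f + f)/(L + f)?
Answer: 42121/1886160 ≈ 0.022332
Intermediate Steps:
C(f, L) = 2*f/(L + f) (C(f, L) = (2*f)/(L + f) = 2*f/(L + f))
g(p) = 2*p/(1 + p) (g(p) = (2*1/(p + 1))*p = (2*1/(1 + p))*p = (2/(1 + p))*p = 2*p/(1 + p))
b(D) = D*(7/4 + D) (b(D) = (2*(5 - 1*(-2))/(1 + (5 - 1*(-2))) + D)*D = (2*(5 + 2)/(1 + (5 + 2)) + D)*D = (2*7/(1 + 7) + D)*D = (2*7/8 + D)*D = (2*7*(⅛) + D)*D = (7/4 + D)*D = D*(7/4 + D))
b(-146)/943080 = ((¼)*(-146)*(7 + 4*(-146)))/943080 = ((¼)*(-146)*(7 - 584))*(1/943080) = ((¼)*(-146)*(-577))*(1/943080) = (42121/2)*(1/943080) = 42121/1886160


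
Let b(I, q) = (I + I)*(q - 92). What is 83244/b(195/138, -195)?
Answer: -273516/2665 ≈ -102.63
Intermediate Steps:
b(I, q) = 2*I*(-92 + q) (b(I, q) = (2*I)*(-92 + q) = 2*I*(-92 + q))
83244/b(195/138, -195) = 83244/((2*(195/138)*(-92 - 195))) = 83244/((2*(195*(1/138))*(-287))) = 83244/((2*(65/46)*(-287))) = 83244/(-18655/23) = 83244*(-23/18655) = -273516/2665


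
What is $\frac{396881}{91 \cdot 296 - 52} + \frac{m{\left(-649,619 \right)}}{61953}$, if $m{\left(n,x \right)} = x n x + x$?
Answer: $- \frac{2220226566829}{555181484} \approx -3999.1$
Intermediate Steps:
$m{\left(n,x \right)} = x + n x^{2}$ ($m{\left(n,x \right)} = n x x + x = n x^{2} + x = x + n x^{2}$)
$\frac{396881}{91 \cdot 296 - 52} + \frac{m{\left(-649,619 \right)}}{61953} = \frac{396881}{91 \cdot 296 - 52} + \frac{619 \left(1 - 401731\right)}{61953} = \frac{396881}{26936 - 52} + 619 \left(1 - 401731\right) \frac{1}{61953} = \frac{396881}{26884} + 619 \left(-401730\right) \frac{1}{61953} = 396881 \cdot \frac{1}{26884} - \frac{82890290}{20651} = \frac{396881}{26884} - \frac{82890290}{20651} = - \frac{2220226566829}{555181484}$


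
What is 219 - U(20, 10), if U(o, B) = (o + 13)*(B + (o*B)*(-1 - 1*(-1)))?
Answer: -111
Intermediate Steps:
U(o, B) = B*(13 + o) (U(o, B) = (13 + o)*(B + (B*o)*(-1 + 1)) = (13 + o)*(B + (B*o)*0) = (13 + o)*(B + 0) = (13 + o)*B = B*(13 + o))
219 - U(20, 10) = 219 - 10*(13 + 20) = 219 - 10*33 = 219 - 1*330 = 219 - 330 = -111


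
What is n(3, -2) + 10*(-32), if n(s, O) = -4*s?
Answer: -332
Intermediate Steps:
n(3, -2) + 10*(-32) = -4*3 + 10*(-32) = -12 - 320 = -332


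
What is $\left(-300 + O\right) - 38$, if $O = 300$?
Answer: $-38$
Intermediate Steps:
$\left(-300 + O\right) - 38 = \left(-300 + 300\right) - 38 = 0 - 38 = -38$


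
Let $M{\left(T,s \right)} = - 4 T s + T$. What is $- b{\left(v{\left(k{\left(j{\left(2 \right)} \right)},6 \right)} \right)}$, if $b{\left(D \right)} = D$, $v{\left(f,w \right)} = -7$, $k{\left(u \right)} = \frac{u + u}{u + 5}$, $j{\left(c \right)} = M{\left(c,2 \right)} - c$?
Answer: $7$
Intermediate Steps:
$M{\left(T,s \right)} = T - 4 T s$ ($M{\left(T,s \right)} = - 4 T s + T = T - 4 T s$)
$j{\left(c \right)} = - 8 c$ ($j{\left(c \right)} = c \left(1 - 8\right) - c = c \left(-7\right) - c = - 7 c - c = - 8 c$)
$k{\left(u \right)} = \frac{2 u}{5 + u}$
$- b{\left(v{\left(k{\left(j{\left(2 \right)} \right)},6 \right)} \right)} = \left(-1\right) \left(-7\right) = 7$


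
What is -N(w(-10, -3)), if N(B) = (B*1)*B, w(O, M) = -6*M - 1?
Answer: -289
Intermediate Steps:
w(O, M) = -1 - 6*M
N(B) = B² (N(B) = B*B = B²)
-N(w(-10, -3)) = -(-1 - 6*(-3))² = -(-1 + 18)² = -1*17² = -1*289 = -289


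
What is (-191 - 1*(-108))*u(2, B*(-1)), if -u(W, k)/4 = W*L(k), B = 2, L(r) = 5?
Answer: 3320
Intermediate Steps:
u(W, k) = -20*W (u(W, k) = -4*W*5 = -20*W)
(-191 - 1*(-108))*u(2, B*(-1)) = (-191 - 1*(-108))*(-20*2) = (-191 + 108)*(-40) = -83*(-40) = 3320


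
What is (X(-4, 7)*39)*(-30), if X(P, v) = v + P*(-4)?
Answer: -26910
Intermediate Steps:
X(P, v) = v - 4*P
(X(-4, 7)*39)*(-30) = ((7 - 4*(-4))*39)*(-30) = ((7 + 16)*39)*(-30) = (23*39)*(-30) = 897*(-30) = -26910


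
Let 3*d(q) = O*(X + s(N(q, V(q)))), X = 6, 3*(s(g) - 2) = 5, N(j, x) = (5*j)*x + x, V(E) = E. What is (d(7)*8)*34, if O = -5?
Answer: -39440/9 ≈ -4382.2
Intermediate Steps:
N(j, x) = x + 5*j*x (N(j, x) = 5*j*x + x = x + 5*j*x)
s(g) = 11/3 (s(g) = 2 + (⅓)*5 = 2 + 5/3 = 11/3)
d(q) = -145/9 (d(q) = (-5*(6 + 11/3))/3 = (-5*29/3)/3 = (⅓)*(-145/3) = -145/9)
(d(7)*8)*34 = -145/9*8*34 = -1160/9*34 = -39440/9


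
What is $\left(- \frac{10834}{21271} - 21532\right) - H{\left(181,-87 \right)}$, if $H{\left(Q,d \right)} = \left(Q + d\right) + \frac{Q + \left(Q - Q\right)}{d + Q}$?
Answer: $- \frac{43245493171}{1999474} \approx -21628.0$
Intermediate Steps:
$H{\left(Q,d \right)} = Q + d + \frac{Q}{Q + d}$ ($H{\left(Q,d \right)} = \left(Q + d\right) + \frac{Q + 0}{Q + d} = \left(Q + d\right) + \frac{Q}{Q + d} = Q + d + \frac{Q}{Q + d}$)
$\left(- \frac{10834}{21271} - 21532\right) - H{\left(181,-87 \right)} = \left(- \frac{10834}{21271} - 21532\right) - \frac{181 + 181^{2} + \left(-87\right)^{2} + 2 \cdot 181 \left(-87\right)}{181 - 87} = \left(\left(-10834\right) \frac{1}{21271} - 21532\right) - \frac{181 + 32761 + 7569 - 31494}{94} = \left(- \frac{10834}{21271} - 21532\right) - \frac{1}{94} \cdot 9017 = - \frac{458018006}{21271} - \frac{9017}{94} = - \frac{43245493171}{1999474}$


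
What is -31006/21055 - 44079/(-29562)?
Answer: 3827991/207475970 ≈ 0.018450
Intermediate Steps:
-31006/21055 - 44079/(-29562) = -31006*1/21055 - 44079*(-1/29562) = -31006/21055 + 14693/9854 = 3827991/207475970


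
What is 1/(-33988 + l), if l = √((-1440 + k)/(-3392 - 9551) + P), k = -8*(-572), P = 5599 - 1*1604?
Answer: -62843812/2135928095949 - 43*√7386307/2135928095949 ≈ -2.9477e-5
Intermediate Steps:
P = 3995 (P = 5599 - 1604 = 3995)
k = 4576
l = √7386307/43 (l = √((-1440 + 4576)/(-3392 - 9551) + 3995) = √(3136/(-12943) + 3995) = √(3136*(-1/12943) + 3995) = √(-448/1849 + 3995) = √(7386307/1849) = √7386307/43 ≈ 63.204)
1/(-33988 + l) = 1/(-33988 + √7386307/43)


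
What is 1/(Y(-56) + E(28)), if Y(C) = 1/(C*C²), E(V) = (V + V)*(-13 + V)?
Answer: 175616/147517439 ≈ 0.0011905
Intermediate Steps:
E(V) = 2*V*(-13 + V) (E(V) = (2*V)*(-13 + V) = 2*V*(-13 + V))
Y(C) = C⁻³ (Y(C) = 1/(C³) = C⁻³)
1/(Y(-56) + E(28)) = 1/((-56)⁻³ + 2*28*(-13 + 28)) = 1/(-1/175616 + 2*28*15) = 1/(-1/175616 + 840) = 1/(147517439/175616) = 175616/147517439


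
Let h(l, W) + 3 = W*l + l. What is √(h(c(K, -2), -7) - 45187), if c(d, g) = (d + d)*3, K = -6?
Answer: I*√44974 ≈ 212.07*I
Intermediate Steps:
c(d, g) = 6*d (c(d, g) = (2*d)*3 = 6*d)
h(l, W) = -3 + l + W*l (h(l, W) = -3 + (W*l + l) = -3 + (l + W*l) = -3 + l + W*l)
√(h(c(K, -2), -7) - 45187) = √((-3 + 6*(-6) - 42*(-6)) - 45187) = √((-3 - 36 - 7*(-36)) - 45187) = √((-3 - 36 + 252) - 45187) = √(213 - 45187) = √(-44974) = I*√44974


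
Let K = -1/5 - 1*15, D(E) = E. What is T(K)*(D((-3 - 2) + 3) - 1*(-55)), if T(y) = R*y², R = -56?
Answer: -17143168/25 ≈ -6.8573e+5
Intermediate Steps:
K = -76/5 (K = -1*⅕ - 15 = -⅕ - 15 = -76/5 ≈ -15.200)
T(y) = -56*y²
T(K)*(D((-3 - 2) + 3) - 1*(-55)) = (-56*(-76/5)²)*(((-3 - 2) + 3) - 1*(-55)) = (-56*5776/25)*((-5 + 3) + 55) = -323456*(-2 + 55)/25 = -323456/25*53 = -17143168/25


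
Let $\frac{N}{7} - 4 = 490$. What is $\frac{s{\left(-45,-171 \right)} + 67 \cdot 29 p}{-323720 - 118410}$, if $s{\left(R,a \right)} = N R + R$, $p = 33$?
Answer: $\frac{45768}{221065} \approx 0.20703$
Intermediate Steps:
$N = 3458$ ($N = 28 + 7 \cdot 490 = 28 + 3430 = 3458$)
$s{\left(R,a \right)} = 3459 R$ ($s{\left(R,a \right)} = 3458 R + R = 3459 R$)
$\frac{s{\left(-45,-171 \right)} + 67 \cdot 29 p}{-323720 - 118410} = \frac{3459 \left(-45\right) + 67 \cdot 29 \cdot 33}{-323720 - 118410} = \frac{-155655 + 1943 \cdot 33}{-442130} = \left(-155655 + 64119\right) \left(- \frac{1}{442130}\right) = \left(-91536\right) \left(- \frac{1}{442130}\right) = \frac{45768}{221065}$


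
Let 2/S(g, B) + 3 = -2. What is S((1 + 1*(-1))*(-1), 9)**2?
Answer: 4/25 ≈ 0.16000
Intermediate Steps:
S(g, B) = -2/5 (S(g, B) = 2/(-3 - 2) = 2/(-5) = 2*(-1/5) = -2/5)
S((1 + 1*(-1))*(-1), 9)**2 = (-2/5)**2 = 4/25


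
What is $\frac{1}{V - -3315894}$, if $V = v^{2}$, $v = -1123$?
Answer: $\frac{1}{4577023} \approx 2.1848 \cdot 10^{-7}$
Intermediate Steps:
$V = 1261129$ ($V = \left(-1123\right)^{2} = 1261129$)
$\frac{1}{V - -3315894} = \frac{1}{1261129 - -3315894} = \frac{1}{1261129 + \left(-492665 + 3808559\right)} = \frac{1}{1261129 + 3315894} = \frac{1}{4577023}$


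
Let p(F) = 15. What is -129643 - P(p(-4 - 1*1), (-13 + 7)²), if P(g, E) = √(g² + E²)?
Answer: -129682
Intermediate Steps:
P(g, E) = √(E² + g²)
-129643 - P(p(-4 - 1*1), (-13 + 7)²) = -129643 - √(((-13 + 7)²)² + 15²) = -129643 - √(((-6)²)² + 225) = -129643 - √(36² + 225) = -129643 - √(1296 + 225) = -129643 - √1521 = -129643 - 1*39 = -129643 - 39 = -129682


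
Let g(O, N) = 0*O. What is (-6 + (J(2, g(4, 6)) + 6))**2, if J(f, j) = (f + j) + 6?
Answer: 64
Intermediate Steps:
g(O, N) = 0
J(f, j) = 6 + f + j
(-6 + (J(2, g(4, 6)) + 6))**2 = (-6 + ((6 + 2 + 0) + 6))**2 = (-6 + (8 + 6))**2 = (-6 + 14)**2 = 8**2 = 64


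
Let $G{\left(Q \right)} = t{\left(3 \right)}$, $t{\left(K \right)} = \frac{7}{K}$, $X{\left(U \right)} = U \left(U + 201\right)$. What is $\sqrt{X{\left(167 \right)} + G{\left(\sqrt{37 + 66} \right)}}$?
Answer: $\frac{25 \sqrt{885}}{3} \approx 247.91$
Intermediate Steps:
$X{\left(U \right)} = U \left(201 + U\right)$
$G{\left(Q \right)} = \frac{7}{3}$
$\sqrt{X{\left(167 \right)} + G{\left(\sqrt{37 + 66} \right)}} = \sqrt{167 \left(201 + 167\right) + \frac{7}{3}} = \sqrt{167 \cdot 368 + \frac{7}{3}} = \sqrt{61456 + \frac{7}{3}} = \sqrt{\frac{184375}{3}} = \frac{25 \sqrt{885}}{3}$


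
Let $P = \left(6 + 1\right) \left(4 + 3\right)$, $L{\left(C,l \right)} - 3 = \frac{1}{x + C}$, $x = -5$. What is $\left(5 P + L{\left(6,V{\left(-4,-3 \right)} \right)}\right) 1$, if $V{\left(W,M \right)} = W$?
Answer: $249$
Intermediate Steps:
$L{\left(C,l \right)} = 3 + \frac{1}{-5 + C}$
$P = 49$ ($P = 7 \cdot 7 = 49$)
$\left(5 P + L{\left(6,V{\left(-4,-3 \right)} \right)}\right) 1 = \left(5 \cdot 49 + \frac{-14 + 3 \cdot 6}{-5 + 6}\right) 1 = \left(245 + \frac{-14 + 18}{1}\right) 1 = \left(245 + 1 \cdot 4\right) 1 = \left(245 + 4\right) 1 = 249 \cdot 1 = 249$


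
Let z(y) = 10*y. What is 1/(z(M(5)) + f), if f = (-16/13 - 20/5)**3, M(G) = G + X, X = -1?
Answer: -2197/226552 ≈ -0.0096976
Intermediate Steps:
M(G) = -1 + G (M(G) = G - 1 = -1 + G)
f = -314432/2197 (f = (-16*1/13 - 20*1/5)**3 = (-16/13 - 4)**3 = (-68/13)**3 = -314432/2197 ≈ -143.12)
1/(z(M(5)) + f) = 1/(10*(-1 + 5) - 314432/2197) = 1/(10*4 - 314432/2197) = 1/(40 - 314432/2197) = 1/(-226552/2197) = -2197/226552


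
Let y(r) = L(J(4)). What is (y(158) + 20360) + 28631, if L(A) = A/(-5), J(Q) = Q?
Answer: 244951/5 ≈ 48990.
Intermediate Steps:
L(A) = -A/5 (L(A) = A*(-⅕) = -A/5)
y(r) = -⅘ (y(r) = -⅕*4 = -⅘)
(y(158) + 20360) + 28631 = (-⅘ + 20360) + 28631 = 101796/5 + 28631 = 244951/5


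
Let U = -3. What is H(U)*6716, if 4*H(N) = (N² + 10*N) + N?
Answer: -40296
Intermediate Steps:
H(N) = N²/4 + 11*N/4 (H(N) = ((N² + 10*N) + N)/4 = (N² + 11*N)/4 = N²/4 + 11*N/4)
H(U)*6716 = ((¼)*(-3)*(11 - 3))*6716 = ((¼)*(-3)*8)*6716 = -6*6716 = -40296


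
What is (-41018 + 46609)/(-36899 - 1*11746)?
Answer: -5591/48645 ≈ -0.11493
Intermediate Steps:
(-41018 + 46609)/(-36899 - 1*11746) = 5591/(-36899 - 11746) = 5591/(-48645) = 5591*(-1/48645) = -5591/48645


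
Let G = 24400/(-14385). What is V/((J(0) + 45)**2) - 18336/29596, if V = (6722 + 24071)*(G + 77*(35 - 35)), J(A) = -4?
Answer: -162002265224/5111902509 ≈ -31.691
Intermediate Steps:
G = -4880/2877 (G = 24400*(-1/14385) = -4880/2877 ≈ -1.6962)
V = -21467120/411 (V = (6722 + 24071)*(-4880/2877 + 77*(35 - 35)) = 30793*(-4880/2877 + 77*0) = 30793*(-4880/2877 + 0) = 30793*(-4880/2877) = -21467120/411 ≈ -52231.)
V/((J(0) + 45)**2) - 18336/29596 = -21467120/(411*(-4 + 45)**2) - 18336/29596 = -21467120/(411*(41**2)) - 18336*1/29596 = -21467120/411/1681 - 4584/7399 = -21467120/411*1/1681 - 4584/7399 = -21467120/690891 - 4584/7399 = -162002265224/5111902509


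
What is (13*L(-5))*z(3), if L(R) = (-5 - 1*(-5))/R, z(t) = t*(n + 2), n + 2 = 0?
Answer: 0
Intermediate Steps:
n = -2 (n = -2 + 0 = -2)
z(t) = 0 (z(t) = t*(-2 + 2) = t*0 = 0)
L(R) = 0 (L(R) = (-5 + 5)/R = 0/R = 0)
(13*L(-5))*z(3) = (13*0)*0 = 0*0 = 0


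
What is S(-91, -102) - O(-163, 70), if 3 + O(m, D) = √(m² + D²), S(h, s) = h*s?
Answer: 9285 - √31469 ≈ 9107.6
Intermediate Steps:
O(m, D) = -3 + √(D² + m²) (O(m, D) = -3 + √(m² + D²) = -3 + √(D² + m²))
S(-91, -102) - O(-163, 70) = -91*(-102) - (-3 + √(70² + (-163)²)) = 9282 - (-3 + √(4900 + 26569)) = 9282 - (-3 + √31469) = 9282 + (3 - √31469) = 9285 - √31469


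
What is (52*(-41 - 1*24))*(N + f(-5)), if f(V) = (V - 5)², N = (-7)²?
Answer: -503620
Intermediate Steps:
N = 49
f(V) = (-5 + V)²
(52*(-41 - 1*24))*(N + f(-5)) = (52*(-41 - 1*24))*(49 + (-5 - 5)²) = (52*(-41 - 24))*(49 + (-10)²) = (52*(-65))*(49 + 100) = -3380*149 = -503620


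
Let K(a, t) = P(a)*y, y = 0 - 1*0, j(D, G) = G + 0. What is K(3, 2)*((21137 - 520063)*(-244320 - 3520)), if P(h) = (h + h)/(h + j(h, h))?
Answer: 0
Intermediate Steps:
j(D, G) = G
y = 0 (y = 0 + 0 = 0)
P(h) = 1 (P(h) = (h + h)/(h + h) = (2*h)/((2*h)) = (2*h)*(1/(2*h)) = 1)
K(a, t) = 0 (K(a, t) = 1*0 = 0)
K(3, 2)*((21137 - 520063)*(-244320 - 3520)) = 0*((21137 - 520063)*(-244320 - 3520)) = 0*(-498926*(-247840)) = 0*123653819840 = 0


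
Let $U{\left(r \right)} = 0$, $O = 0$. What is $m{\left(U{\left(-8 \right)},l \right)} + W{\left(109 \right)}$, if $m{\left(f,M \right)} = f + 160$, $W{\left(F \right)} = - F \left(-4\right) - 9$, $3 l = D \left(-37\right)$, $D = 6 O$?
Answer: $587$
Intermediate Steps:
$D = 0$ ($D = 6 \cdot 0 = 0$)
$l = 0$ ($l = \frac{0 \left(-37\right)}{3} = \frac{1}{3} \cdot 0 = 0$)
$W{\left(F \right)} = -9 + 4 F$ ($W{\left(F \right)} = 4 F - 9 = -9 + 4 F$)
$m{\left(f,M \right)} = 160 + f$
$m{\left(U{\left(-8 \right)},l \right)} + W{\left(109 \right)} = \left(160 + 0\right) + \left(-9 + 4 \cdot 109\right) = 160 + \left(-9 + 436\right) = 160 + 427 = 587$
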